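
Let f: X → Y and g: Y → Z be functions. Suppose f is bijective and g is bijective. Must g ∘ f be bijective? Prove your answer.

bijective

Injectivity: if g(f(s)) = g(f(t)) then f(s) = f(t) (g injective) so s = t (f injective).
Surjectivity: for c ∈ Z pick b with g(b) = c, then a with f(a) = b; then (g ∘ f)(a) = c.
Therefore g ∘ f is bijective.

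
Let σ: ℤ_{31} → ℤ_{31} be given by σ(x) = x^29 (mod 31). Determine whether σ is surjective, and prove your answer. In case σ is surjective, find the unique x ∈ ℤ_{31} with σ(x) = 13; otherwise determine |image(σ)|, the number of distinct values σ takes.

12

Since 31 is prime, the nonzero elements of ℤ_{31} form a cyclic group of order 30.
As gcd(29, 30) = 1, raising to the 29th power is a bijection on this group: if a^29 ≡ b^29 then (ab^{−1})^29 = 1, and the only element of order dividing gcd(29, 30) = 1 is 1, so a = b.
With σ(0) = 0 this makes σ injective on all of ℤ_{31}, hence bijective (finite equal-size domain and codomain). In particular σ is surjective.
Since σ is surjective, we find the preimage of 13. The inverse of x ↦ x^29 on (ℤ_{31})^× is x ↦ x^29, because 29·29 = 841 = 28·30 + 1 ≡ 1 (mod 30) and x^{30} = 1 for x ≠ 0 (Fermat). So σ⁻¹(13) = 13^29 mod 31.
Repeated squaring mod 31: 13^1 ≡ 13, 13^2 ≡ 13² = 169 ≡ 14, 13^4 ≡ 14² = 196 ≡ 10, 13^8 ≡ 10² = 100 ≡ 7, 13^16 ≡ 7² = 49 ≡ 18. Since 29 = 16 + 8 + 4 + 1, 13^29 ≡ 18·7·10·13: 18·7 = 126 ≡ 2, then 2·10 = 20, then 20·13 = 260 ≡ 12. So 13^29 ≡ 12 (mod 31).
Hence σ⁻¹(13) = 12.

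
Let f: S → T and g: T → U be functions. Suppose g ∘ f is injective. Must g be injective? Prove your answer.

not injective

No. Take S = {0}, T = {0, 1, 2, 3}, U = {0, 1, 2, 3}, f(a) = a for each a ∈ S, and g(b) = 2 if b ∈ {2, 3} else g(b) = b.
Then g ∘ f = f is injective (S ⊂ T and f is the inclusion), but g(2) = g(3) = 2 with 2 ≠ 3, so g is not injective.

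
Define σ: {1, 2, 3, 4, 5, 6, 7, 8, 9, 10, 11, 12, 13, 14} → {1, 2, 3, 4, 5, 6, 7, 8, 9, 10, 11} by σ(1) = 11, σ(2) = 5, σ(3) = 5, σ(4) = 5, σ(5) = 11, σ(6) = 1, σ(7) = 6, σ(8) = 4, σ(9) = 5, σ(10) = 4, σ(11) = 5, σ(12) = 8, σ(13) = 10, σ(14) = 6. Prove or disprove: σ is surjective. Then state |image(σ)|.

7

No element maps to 2, so σ is not surjective.
The image of σ is {1, 4, 5, 6, 8, 10, 11}, which has 7 elements.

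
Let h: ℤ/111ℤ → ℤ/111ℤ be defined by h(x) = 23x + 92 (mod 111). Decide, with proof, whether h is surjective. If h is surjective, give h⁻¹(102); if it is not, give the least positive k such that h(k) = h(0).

Since gcd(23, 111) = 1, 23 is invertible modulo 111. Euclid's algorithm: 111 = 4·23 + 19, 23 = 1·19 + 4, 19 = 4·4 + 3, 4 = 1·3 + 1; back-substituting gives 1 = 29·23 − 6·111, so 23⁻¹ ≡ 29 (mod 111).
Then y ↦ 29(y − 92) is a two-sided inverse to h, so every y ∈ ℤ/111ℤ has a preimage.
Hence h is surjective.
Since h is surjective, we compute h⁻¹(102): solve 23x + 92 ≡ 102 (mod 111), i.e. 23x ≡ 10 (mod 111).
Multiplying by 23⁻¹ = 29 gives x ≡ 29·10 = 290 = 2·111 + 68 ≡ 68 (mod 111).
Check: h(68) = 23·68 + 92 = 1656 = 14·111 + 102 ≡ 102 (mod 111).

68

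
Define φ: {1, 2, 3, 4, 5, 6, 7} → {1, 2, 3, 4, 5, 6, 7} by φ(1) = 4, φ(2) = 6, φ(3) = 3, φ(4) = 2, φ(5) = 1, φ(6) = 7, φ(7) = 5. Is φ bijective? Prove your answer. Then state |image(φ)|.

The values 4, 6, 3, 2, 1, 7, 5 are a permutation of {1, 2, 3, 4, 5, 6, 7}: each element appears exactly once.
So φ is injective and surjective, hence bijective.
The image of φ is {1, 2, 3, 4, 5, 6, 7}, which has 7 elements.

7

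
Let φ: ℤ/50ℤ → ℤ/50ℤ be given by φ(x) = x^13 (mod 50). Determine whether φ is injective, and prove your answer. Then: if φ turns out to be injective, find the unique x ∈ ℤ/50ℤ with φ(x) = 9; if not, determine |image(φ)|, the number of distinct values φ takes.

42

φ(0) = 0^13 = 0.
φ(10): Repeated squaring mod 50: 10^1 ≡ 10, 10^2 ≡ 10² = 100 ≡ 0, 10^4 ≡ 0² = 0, 10^8 ≡ 0² = 0. Since 13 = 8 + 4 + 1, 10^13 ≡ 0·0·10: 0·0 = 0, then 0·10 = 0. So 10^13 ≡ 0 (mod 50).
So φ(0) = φ(10) = 0 while 0 ≠ 10, so φ is not injective.
Since φ is not injective, we determine |image(φ)|. Computing x^13 mod 50 for each x (by repeated squaring, reducing mod 50 at every step), the values φ(0), φ(1), …, φ(49) are: 0, 1, 42, 23, 14, 25, 16, 7, 38, 29, 0, 31, 22, 3, 44, 25, 46, 37, 18, 9, 0, 11, 2, 33, 24, 25, 26, 17, 48, 39, 0, 41, 32, 13, 4, 25, 6, 47, 28, 19, 0, 21, 12, 43, 34, 25, 36, 27, 8, 49.
The distinct values are {0, 1, 2, 3, 4, 6, 7, 8, 9, 11, 12, 13, 14, 16, 17, 18, 19, 21, 22, 23, 24, 25, 26, 27, 28, 29, 31, 32, 33, 34, 36, 37, 38, 39, 41, 42, 43, 44, 46, 47, 48, 49}; there are 42 of them.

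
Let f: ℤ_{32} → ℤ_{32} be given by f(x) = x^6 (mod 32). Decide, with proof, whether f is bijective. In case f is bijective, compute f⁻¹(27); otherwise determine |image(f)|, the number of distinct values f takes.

5

f(0) = 0^6 = 0.
f(2): Repeated squaring mod 32: 2^1 ≡ 2, 2^2 ≡ 2² = 4, 2^4 ≡ 4² = 16. Since 6 = 4 + 2, 2^6 ≡ 16·4: 16·4 = 64 ≡ 0. So 2^6 ≡ 0 (mod 32).
So f(0) = f(2) = 0 while 0 ≠ 2, thus f is not injective, hence not bijective.
Since f is not bijective, we determine |image(f)|. Computing x^6 mod 32 for each x (by repeated squaring, reducing mod 32 at every step), the values f(0), f(1), …, f(31) are: 0, 1, 0, 25, 0, 9, 0, 17, 0, 17, 0, 9, 0, 25, 0, 1, 0, 1, 0, 25, 0, 9, 0, 17, 0, 17, 0, 9, 0, 25, 0, 1.
The distinct values are {0, 1, 9, 17, 25}; there are 5 of them.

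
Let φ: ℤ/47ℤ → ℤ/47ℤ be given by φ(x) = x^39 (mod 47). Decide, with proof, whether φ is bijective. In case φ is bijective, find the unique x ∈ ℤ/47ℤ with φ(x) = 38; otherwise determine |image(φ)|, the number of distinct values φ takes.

20

Since 47 is prime, the nonzero elements of ℤ/47ℤ form a cyclic group of order 46.
As gcd(39, 46) = 1, raising to the 39th power is a bijection on this group: if x_1^39 ≡ x_2^39 then (x_1x_2^{−1})^39 = 1, and the only element of order dividing gcd(39, 46) = 1 is 1, so x_1 = x_2.
With φ(0) = 0 this makes φ injective on all of ℤ/47ℤ, hence bijective (finite equal-size domain and codomain). In particular φ is bijective.
Since φ is bijective, we find the preimage of 38. The inverse of x ↦ x^39 on (ℤ/47ℤ)^× is x ↦ x^13, because 39·13 = 507 = 11·46 + 1 ≡ 1 (mod 46) and x^{46} = 1 for x ≠ 0 (Fermat). So φ⁻¹(38) = 38^13 mod 47.
Repeated squaring mod 47: 38^1 ≡ 38, 38^2 ≡ 38² = 1444 ≡ 34, 38^4 ≡ 34² = 1156 ≡ 28, 38^8 ≡ 28² = 784 ≡ 32. Since 13 = 8 + 4 + 1, 38^13 ≡ 32·28·38: 32·28 = 896 ≡ 3, then 3·38 = 114 ≡ 20. So 38^13 ≡ 20 (mod 47).
Hence φ⁻¹(38) = 20.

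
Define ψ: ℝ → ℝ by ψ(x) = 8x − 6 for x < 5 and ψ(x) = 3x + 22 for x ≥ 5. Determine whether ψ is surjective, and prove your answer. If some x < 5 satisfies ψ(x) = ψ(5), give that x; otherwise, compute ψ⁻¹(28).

17/4

Both pieces are strictly increasing (slopes 8 and 3), so each is injective on its own interval.
The left piece maps (−∞, 5) onto (−∞, 34); the right piece maps [5, ∞) onto [37, ∞).
The union (−∞, 34) ∪ [37, ∞) omits the interval between 34 and 37; in particular 34 has no preimage. So ψ is not surjective.
Because the two images are disjoint, no x < 5 has ψ(x) = ψ(5), so we compute ψ⁻¹(28): 28 lies in (−∞, 34), so solve 8x − 6 = 28: x = (28 + 6)/8 = 17/4.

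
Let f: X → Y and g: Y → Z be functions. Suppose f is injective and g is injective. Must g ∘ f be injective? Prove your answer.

injective

Suppose (g ∘ f)(x_1) = (g ∘ f)(x_2), i.e. g(f(x_1)) = g(f(x_2)).
Since g is injective, f(x_1) = f(x_2). Since f is injective, x_1 = x_2. Thus g ∘ f is injective.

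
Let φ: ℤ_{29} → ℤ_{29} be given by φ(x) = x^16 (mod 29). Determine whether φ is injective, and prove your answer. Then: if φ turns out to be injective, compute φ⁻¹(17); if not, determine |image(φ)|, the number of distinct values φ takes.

8

φ(2): Repeated squaring mod 29: 2^1 ≡ 2, 2^2 ≡ 2² = 4, 2^4 ≡ 4² = 16, 2^8 ≡ 16² = 256 ≡ 24, 2^16 ≡ 24² = 576 ≡ 25. So 2^16 ≡ 25 (mod 29).
φ(5): Repeated squaring mod 29: 5^1 ≡ 5, 5^2 ≡ 5² = 25, 5^4 ≡ 25² = 625 ≡ 16, 5^8 ≡ 16² = 256 ≡ 24, 5^16 ≡ 24² = 576 ≡ 25. So 5^16 ≡ 25 (mod 29).
So φ(2) = φ(5) = 25 while 2 ≠ 5, so φ is not injective.
Since φ is not injective, we determine |image(φ)|. Computing x^16 mod 29 for each x (by repeated squaring, reducing mod 29 at every step), the values φ(0), φ(1), …, φ(28) are: 0, 1, 25, 20, 16, 25, 7, 20, 23, 23, 16, 24, 1, 24, 7, 7, 24, 1, 24, 16, 23, 23, 20, 7, 25, 16, 20, 25, 1.
The distinct values are {0, 1, 7, 16, 20, 23, 24, 25}; there are 8 of them.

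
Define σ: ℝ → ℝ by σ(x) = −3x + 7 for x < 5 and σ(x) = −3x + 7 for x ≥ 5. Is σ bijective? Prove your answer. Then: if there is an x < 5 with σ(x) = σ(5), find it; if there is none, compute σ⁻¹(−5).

Both pieces are strictly decreasing (slopes −3 and −3), so each is injective on its own interval.
The left piece maps (−∞, 5) onto (−8, ∞); the right piece maps [5, ∞) onto (−∞, −8].
Since −8 = −8, the images partition ℝ: σ is injective and surjective, hence bijective.
Because the two images are disjoint, no x < 5 has σ(x) = σ(5), so we compute σ⁻¹(−5): −5 lies in (−8, ∞), so solve −3x + 7 = −5: x = (−5 − 7)/(−3) = 4.

4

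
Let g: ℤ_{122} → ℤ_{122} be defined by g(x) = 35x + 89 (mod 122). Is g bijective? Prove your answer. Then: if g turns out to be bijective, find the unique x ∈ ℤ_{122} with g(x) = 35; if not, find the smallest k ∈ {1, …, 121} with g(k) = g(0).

110

Recall: g is injective when g(x_1) = g(x_2) forces x_1 = x_2.
Suppose g(x_1) = g(x_2) in ℤ_{122}. Then 35x_1 + 89 ≡ 35x_2 + 89 (mod 122), thus 35(x_1 − x_2) ≡ 0 (mod 122).
Since gcd(35, 122) = 1, 35 is invertible modulo 122, hence x_1 − x_2 ≡ 0 (mod 122), i.e. x_1 = x_2.
We now compute 35⁻¹ mod 122 explicitly. Euclid's algorithm: 122 = 3·35 + 17, 35 = 2·17 + 1; back-substituting gives 1 = 7·35 − 2·122, so 35⁻¹ ≡ 7 (mod 122).
Then y ↦ 7(y − 89) is a two-sided inverse to g, so every y ∈ ℤ_{122} has a preimage.
So g is bijective.
Since g is bijective, we compute g⁻¹(35): solve 35x + 89 ≡ 35 (mod 122), i.e. 35x ≡ 68 (mod 122).
Multiplying by 35⁻¹ = 7 gives x ≡ 7·68 = 476 = 3·122 + 110 ≡ 110 (mod 122).
Check: g(110) = 35·110 + 89 = 3939 = 32·122 + 35 ≡ 35 (mod 122).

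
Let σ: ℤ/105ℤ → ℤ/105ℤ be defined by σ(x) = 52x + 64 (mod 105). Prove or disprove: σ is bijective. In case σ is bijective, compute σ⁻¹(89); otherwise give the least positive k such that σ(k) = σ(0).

Recall that σ is injective if σ(s) = σ(t) implies s = t.
If σ(s) = σ(t), then 52s ≡ 52t (mod 105). Because gcd(52, 105) = 1, we may cancel 52 to get s ≡ t (mod 105).
We now compute 52⁻¹ mod 105 explicitly. Euclid's algorithm: 105 = 2·52 + 1; back-substituting gives 1 = 103·52 − 51·105, so 52⁻¹ ≡ 103 (mod 105).
For any y ∈ ℤ/105ℤ, x = 103(y − 64) mod 105 satisfies σ(x) = 52·103(y − 64) + 64 ≡ y (since 52·103 ≡ 1 mod 105). So every y has a preimage.
Thus σ is bijective.
Since σ is bijective, we compute σ⁻¹(89): solve 52x + 64 ≡ 89 (mod 105), i.e. 52x ≡ 25 (mod 105).
Multiplying by 52⁻¹ = 103 gives x ≡ 103·25 = 2575 = 24·105 + 55 ≡ 55 (mod 105).
Check: σ(55) = 52·55 + 64 = 2924 = 27·105 + 89 ≡ 89 (mod 105).

55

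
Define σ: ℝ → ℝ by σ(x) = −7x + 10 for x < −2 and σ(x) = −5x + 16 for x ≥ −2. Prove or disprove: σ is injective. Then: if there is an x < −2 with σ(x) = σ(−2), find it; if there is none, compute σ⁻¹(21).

-16/7

Both pieces are strictly decreasing (slopes −7 and −5), so each is injective on its own interval.
The left piece maps (−∞, −2) onto (24, ∞); the right piece maps [−2, ∞) onto (−∞, 26].
These images overlap. In particular σ(−2) = 26 (right piece), and solving −7x + 10 = 26 on the left piece gives x = −16/7 < −2.
So σ(−16/7) = σ(−2) with −16/7 ≠ −2, and σ is not injective. This x = −16/7 is the requested value below −2.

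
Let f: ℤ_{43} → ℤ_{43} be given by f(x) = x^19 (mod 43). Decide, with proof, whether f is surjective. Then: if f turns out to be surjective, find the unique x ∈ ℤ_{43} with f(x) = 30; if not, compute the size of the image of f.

28

Since 43 is prime, the nonzero elements of ℤ_{43} form a cyclic group of order 42.
As gcd(19, 42) = 1, raising to the 19th power is a bijection on this group: if x_1^19 ≡ x_2^19 then (x_1x_2^{−1})^19 = 1, and the only element of order dividing gcd(19, 42) = 1 is 1, so x_1 = x_2.
With f(0) = 0 this makes f injective on all of ℤ_{43}, hence bijective (finite equal-size domain and codomain). In particular f is surjective.
Since f is surjective, we find the preimage of 30. The inverse of x ↦ x^19 on (ℤ_{43})^× is x ↦ x^31, because 19·31 = 589 = 14·42 + 1 ≡ 1 (mod 42) and x^{42} = 1 for x ≠ 0 (Fermat). So f⁻¹(30) = 30^31 mod 43.
Repeated squaring mod 43: 30^1 ≡ 30, 30^2 ≡ 30² = 900 ≡ 40, 30^4 ≡ 40² = 1600 ≡ 9, 30^8 ≡ 9² = 81 ≡ 38, 30^16 ≡ 38² = 1444 ≡ 25. Since 31 = 16 + 8 + 4 + 2 + 1, 30^31 ≡ 25·38·9·40·30: 25·38 = 950 ≡ 4, then 4·9 = 36, then 36·40 = 1440 ≡ 21, then 21·30 = 630 ≡ 28. So 30^31 ≡ 28 (mod 43).
Hence f⁻¹(30) = 28.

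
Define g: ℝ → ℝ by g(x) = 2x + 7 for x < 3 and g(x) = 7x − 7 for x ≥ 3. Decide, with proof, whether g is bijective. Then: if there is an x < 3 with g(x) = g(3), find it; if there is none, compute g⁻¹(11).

Both pieces are strictly increasing (slopes 2 and 7), so each is injective on its own interval.
The left piece maps (−∞, 3) onto (−∞, 13); the right piece maps [3, ∞) onto [14, ∞).
The images leave a gap (13 has no preimage), so g is not surjective, hence not bijective.
Because the two images are disjoint, no x < 3 has g(x) = g(3), so we compute g⁻¹(11): 11 lies in (−∞, 13), so solve 2x + 7 = 11: x = (11 − 7)/2 = 2.

2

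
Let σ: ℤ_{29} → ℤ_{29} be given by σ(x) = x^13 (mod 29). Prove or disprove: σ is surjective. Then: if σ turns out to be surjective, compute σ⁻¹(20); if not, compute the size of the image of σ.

Since 29 is prime, the nonzero elements of ℤ_{29} form a cyclic group of order 28.
As gcd(13, 28) = 1, raising to the 13th power is a bijection on this group: if u^13 ≡ v^13 then (uv^{−1})^13 = 1, and the only element of order dividing gcd(13, 28) = 1 is 1, so u = v.
With σ(0) = 0 this makes σ injective on all of ℤ_{29}, hence bijective (finite equal-size domain and codomain). In particular σ is surjective.
Since σ is surjective, we find the preimage of 20. The inverse of x ↦ x^13 on (ℤ_{29})^× is x ↦ x^13, because 13·13 = 169 = 6·28 + 1 ≡ 1 (mod 28) and x^{28} = 1 for x ≠ 0 (Fermat). So σ⁻¹(20) = 20^13 mod 29.
Repeated squaring mod 29: 20^1 ≡ 20, 20^2 ≡ 20² = 400 ≡ 23, 20^4 ≡ 23² = 529 ≡ 7, 20^8 ≡ 7² = 49 ≡ 20. Since 13 = 8 + 4 + 1, 20^13 ≡ 20·7·20: 20·7 = 140 ≡ 24, then 24·20 = 480 ≡ 16. So 20^13 ≡ 16 (mod 29).
Hence σ⁻¹(20) = 16.

16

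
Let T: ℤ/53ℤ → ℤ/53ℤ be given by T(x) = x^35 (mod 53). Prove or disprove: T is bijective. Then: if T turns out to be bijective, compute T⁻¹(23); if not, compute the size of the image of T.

30

Since 53 is prime, the nonzero elements of ℤ/53ℤ form a cyclic group of order 52.
As gcd(35, 52) = 1, raising to the 35th power is a bijection on this group: if u^35 ≡ v^35 then (uv^{−1})^35 = 1, and the only element of order dividing gcd(35, 52) = 1 is 1, so u = v.
With T(0) = 0 this makes T injective on all of ℤ/53ℤ, hence bijective (finite equal-size domain and codomain). In particular T is bijective.
Since T is bijective, we find the preimage of 23. The inverse of x ↦ x^35 on (ℤ/53ℤ)^× is x ↦ x^3, because 35·3 = 105 = 2·52 + 1 ≡ 1 (mod 52) and x^{52} = 1 for x ≠ 0 (Fermat). So T⁻¹(23) = 23^3 mod 53.
Repeated squaring mod 53: 23^1 ≡ 23, 23^2 ≡ 23² = 529 ≡ 52. Since 3 = 2 + 1, 23^3 ≡ 52·23: 52·23 = 1196 ≡ 30. So 23^3 ≡ 30 (mod 53).
Hence T⁻¹(23) = 30.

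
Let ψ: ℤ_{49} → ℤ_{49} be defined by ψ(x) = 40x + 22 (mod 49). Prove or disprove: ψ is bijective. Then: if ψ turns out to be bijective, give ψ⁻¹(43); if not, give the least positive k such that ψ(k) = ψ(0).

14

If ψ(u) = ψ(v), then 40u ≡ 40v (mod 49). Because gcd(40, 49) = 1, we may cancel 40 to get u ≡ v (mod 49).
We now compute 40⁻¹ mod 49 explicitly. Euclid's algorithm: 49 = 1·40 + 9, 40 = 4·9 + 4, 9 = 2·4 + 1; back-substituting gives 1 = 38·40 − 31·49, so 40⁻¹ ≡ 38 (mod 49).
Then y ↦ 38(y − 22) is a two-sided inverse to ψ, so every y ∈ ℤ_{49} has a preimage.
So ψ is bijective.
Since ψ is bijective, we compute ψ⁻¹(43): solve 40x + 22 ≡ 43 (mod 49), i.e. 40x ≡ 21 (mod 49).
Multiplying by 40⁻¹ = 38 gives x ≡ 38·21 = 798 = 16·49 + 14 ≡ 14 (mod 49).
Check: ψ(14) = 40·14 + 22 = 582 = 11·49 + 43 ≡ 43 (mod 49).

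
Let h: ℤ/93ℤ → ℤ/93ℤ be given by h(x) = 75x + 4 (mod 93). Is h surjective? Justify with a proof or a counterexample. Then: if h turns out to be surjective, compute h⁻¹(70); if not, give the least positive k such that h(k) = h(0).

31

Recall: surjectivity means every element of the codomain has a preimage under h.
Since gcd(75, 93) = 3, we have 75x ≡ 0 (mod 3) for all x, so h(x) ≡ 1 (mod 3).
But 0 ≢ 1 (mod 3), so 0 ∈ ℤ/93ℤ has no preimage. So h is not surjective.
Since h is not surjective, we find the least positive k with h(k) = h(0): this means 75k ≡ 0 (mod 93), i.e. 93 ∣ 75k. Since gcd(75, 93) = 3, dividing through by 3 this holds exactly when 31 ∣ 25k, and as gcd(25, 31) = 1, exactly when 31 ∣ k.
The smallest positive such k is 31.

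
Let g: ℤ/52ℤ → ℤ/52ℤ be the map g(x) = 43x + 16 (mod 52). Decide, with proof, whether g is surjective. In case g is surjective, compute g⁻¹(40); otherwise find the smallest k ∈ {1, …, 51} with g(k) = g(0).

Since gcd(43, 52) = 1, 43 is invertible modulo 52. Euclid's algorithm: 52 = 1·43 + 9, 43 = 4·9 + 7, 9 = 1·7 + 2, 7 = 3·2 + 1; back-substituting gives 1 = 23·43 − 19·52, so 43⁻¹ ≡ 23 (mod 52).
Then y ↦ 23(y − 16) is a two-sided inverse to g, so every y ∈ ℤ/52ℤ has a preimage.
Hence g is surjective.
Since g is surjective, we compute g⁻¹(40): solve 43x + 16 ≡ 40 (mod 52), i.e. 43x ≡ 24 (mod 52).
Multiplying by 43⁻¹ = 23 gives x ≡ 23·24 = 552 = 10·52 + 32 ≡ 32 (mod 52).
Check: g(32) = 43·32 + 16 = 1392 = 26·52 + 40 ≡ 40 (mod 52).

32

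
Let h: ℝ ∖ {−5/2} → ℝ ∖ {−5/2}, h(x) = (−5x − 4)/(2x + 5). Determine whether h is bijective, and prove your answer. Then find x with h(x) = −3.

Suppose h(s) = h(t). Cross-multiplying: (−5s − 4)(2t + 5) = (−5t − 4)(2s + 5).
Expanding both sides and cancelling the symmetric terms leaves −17·(s − t) = 0. Since −17 ≠ 0, s = t. Therefore h is injective.
For any y ≠ −5/2, solving y(2x + 5) = −5x − 4 for x gives a well-defined x ≠ −5/2. So h is surjective.
Therefore h is bijective.
Solving h(x) = −3: cross-multiplying gives −5x − 4 = −3(2x + 5), which rearranges to 1x = −11, so x = −11.

-11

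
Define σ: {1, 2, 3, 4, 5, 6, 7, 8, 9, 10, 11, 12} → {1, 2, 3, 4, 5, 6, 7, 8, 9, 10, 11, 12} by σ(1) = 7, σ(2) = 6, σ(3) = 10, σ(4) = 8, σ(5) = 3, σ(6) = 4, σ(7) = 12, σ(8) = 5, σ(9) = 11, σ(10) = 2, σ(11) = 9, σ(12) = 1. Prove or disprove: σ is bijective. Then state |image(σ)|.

12

The values 7, 6, 10, 8, 3, 4, 12, 5, 11, 2, 9, 1 are a permutation of {1, 2, 3, 4, 5, 6, 7, 8, 9, 10, 11, 12}: each element appears exactly once.
So σ is injective and surjective, hence bijective.
The image of σ is {1, 2, 3, 4, 5, 6, 7, 8, 9, 10, 11, 12}, which has 12 elements.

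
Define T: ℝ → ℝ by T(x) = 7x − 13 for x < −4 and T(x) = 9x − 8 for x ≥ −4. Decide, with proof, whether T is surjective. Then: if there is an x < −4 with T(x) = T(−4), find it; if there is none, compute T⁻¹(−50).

-31/7

Both pieces are strictly increasing (slopes 7 and 9), so each is injective on its own interval.
The left piece maps (−∞, −4) onto (−∞, −41); the right piece maps [−4, ∞) onto [−44, ∞).
The union (−∞, −41) ∪ [−44, ∞) covers ℝ, so T is surjective.
For the follow-up: the images overlap, so an x < −4 with T(x) = T(−4) exists. T(−4) = −44; solving 7x − 13 = −44 for x < −4 gives x = (−44 + 13)/7 = −31/7.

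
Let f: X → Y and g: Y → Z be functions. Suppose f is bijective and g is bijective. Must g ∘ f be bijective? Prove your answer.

bijective

Injectivity: if g(f(s)) = g(f(t)) then f(s) = f(t) (g injective) so s = t (f injective).
Surjectivity: for c ∈ Z pick b with g(b) = c, then a with f(a) = b; then (g ∘ f)(a) = c.
Therefore g ∘ f is bijective.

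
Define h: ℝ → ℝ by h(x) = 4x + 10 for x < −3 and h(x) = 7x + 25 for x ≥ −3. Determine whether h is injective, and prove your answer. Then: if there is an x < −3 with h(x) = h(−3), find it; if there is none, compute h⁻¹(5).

Both pieces are strictly increasing (slopes 4 and 7), so each is injective on its own interval.
The left piece maps (−∞, −3) onto (−∞, −2); the right piece maps [−3, ∞) onto [4, ∞).
These images are disjoint, so no value is attained by both pieces. Hence h is injective.
Because the two images are disjoint, no x < −3 has h(x) = h(−3), so we compute h⁻¹(5): 5 lies in [4, ∞), so solve 7x + 25 = 5: x = (5 − 25)/7 = −20/7.

-20/7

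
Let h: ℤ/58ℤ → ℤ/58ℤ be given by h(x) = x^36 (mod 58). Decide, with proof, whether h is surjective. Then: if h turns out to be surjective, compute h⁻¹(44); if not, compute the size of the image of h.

h(3): Repeated squaring mod 58: 3^1 ≡ 3, 3^2 ≡ 3² = 9, 3^4 ≡ 9² = 81 ≡ 23, 3^8 ≡ 23² = 529 ≡ 7, 3^16 ≡ 7² = 49, 3^32 ≡ 49² = 2401 ≡ 23. Since 36 = 32 + 4, 3^36 ≡ 23·23: 23·23 = 529 ≡ 7. So 3^36 ≡ 7 (mod 58).
h(7): Repeated squaring mod 58: 7^1 ≡ 7, 7^2 ≡ 7² = 49, 7^4 ≡ 49² = 2401 ≡ 23, 7^8 ≡ 23² = 529 ≡ 7, 7^16 ≡ 7² = 49, 7^32 ≡ 49² = 2401 ≡ 23. Since 36 = 32 + 4, 7^36 ≡ 23·23: 23·23 = 529 ≡ 7. So 7^36 ≡ 7 (mod 58).
So h(3) = h(7) = 7 while 3 ≠ 7, so h is not injective.
A non-injective map from the 58-element set ℤ/58ℤ to itself takes at most 57 distinct values, so it cannot be surjective. Hence h is not surjective.
Since h is not surjective, we determine |image(h)|. Computing x^36 mod 58 for each x (by repeated squaring, reducing mod 58 at every step), the values h(0), h(1), …, h(57) are: 0, 1, 24, 7, 54, 53, 52, 7, 20, 49, 54, 45, 30, 45, 52, 23, 16, 1, 16, 25, 20, 49, 36, 23, 24, 25, 36, 53, 30, 29, 30, 53, 36, 25, 24, 23, 36, 49, 20, 25, 16, 1, 16, 23, 52, 45, 30, 45, 54, 49, 20, 7, 52, 53, 54, 7, 24, 1.
The distinct values are {0, 1, 7, 16, 20, 23, 24, 25, 29, 30, 36, 45, 49, 52, 53, 54}; there are 16 of them.

16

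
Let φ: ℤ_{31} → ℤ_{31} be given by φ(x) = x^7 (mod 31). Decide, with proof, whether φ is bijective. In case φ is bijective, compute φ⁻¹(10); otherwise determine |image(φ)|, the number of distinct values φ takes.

Since 31 is prime, the nonzero elements of ℤ_{31} form a cyclic group of order 30.
As gcd(7, 30) = 1, raising to the 7th power is a bijection on this group: if u^7 ≡ v^7 then (uv^{−1})^7 = 1, and the only element of order dividing gcd(7, 30) = 1 is 1, so u = v.
With φ(0) = 0 this makes φ injective on all of ℤ_{31}, hence bijective (finite equal-size domain and codomain). In particular φ is bijective.
Since φ is bijective, we find the preimage of 10. The inverse of x ↦ x^7 on (ℤ_{31})^× is x ↦ x^13, because 7·13 = 91 = 3·30 + 1 ≡ 1 (mod 30) and x^{30} = 1 for x ≠ 0 (Fermat). So φ⁻¹(10) = 10^13 mod 31.
Repeated squaring mod 31: 10^1 ≡ 10, 10^2 ≡ 10² = 100 ≡ 7, 10^4 ≡ 7² = 49 ≡ 18, 10^8 ≡ 18² = 324 ≡ 14. Since 13 = 8 + 4 + 1, 10^13 ≡ 14·18·10: 14·18 = 252 ≡ 4, then 4·10 = 40 ≡ 9. So 10^13 ≡ 9 (mod 31).
Hence φ⁻¹(10) = 9.

9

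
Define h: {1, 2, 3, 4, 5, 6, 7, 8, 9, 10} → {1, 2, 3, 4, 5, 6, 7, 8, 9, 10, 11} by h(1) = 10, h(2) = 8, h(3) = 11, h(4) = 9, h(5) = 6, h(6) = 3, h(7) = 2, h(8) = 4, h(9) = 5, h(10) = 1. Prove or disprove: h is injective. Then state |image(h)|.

10

The values h(1), …, h(10) are 10, 8, 11, 9, 6, 3, 2, 4, 5, 1 — all distinct.
So h(a) = h(b) only when a = b, and h is injective.
The image of h is {1, 2, 3, 4, 5, 6, 8, 9, 10, 11}, which has 10 elements.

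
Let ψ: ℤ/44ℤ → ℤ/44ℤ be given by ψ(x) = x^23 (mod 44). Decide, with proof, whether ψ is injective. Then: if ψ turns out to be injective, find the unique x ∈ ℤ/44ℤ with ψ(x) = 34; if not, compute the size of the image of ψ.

33

ψ(0) = 0^23 = 0.
ψ(22): Repeated squaring mod 44: 22^1 ≡ 22, 22^2 ≡ 22² = 484 ≡ 0, 22^4 ≡ 0² = 0, 22^8 ≡ 0² = 0, 22^16 ≡ 0² = 0. Since 23 = 16 + 4 + 2 + 1, 22^23 ≡ 0·0·0·22: 0·0 = 0, then 0·0 = 0, then 0·22 = 0. So 22^23 ≡ 0 (mod 44).
So ψ(0) = ψ(22) = 0 while 0 ≠ 22, therefore ψ is not injective.
Since ψ is not injective, we determine |image(ψ)|. Computing x^23 mod 44 for each x (by repeated squaring, reducing mod 44 at every step), the values ψ(0), ψ(1), …, ψ(43) are: 0, 1, 8, 27, 20, 37, 40, 35, 28, 25, 32, 11, 12, 41, 16, 31, 4, 29, 24, 39, 36, 21, 0, 23, 8, 5, 20, 15, 40, 13, 28, 3, 32, 33, 12, 19, 16, 9, 4, 7, 24, 17, 36, 43.
The distinct values are {0, 1, 3, 4, 5, 7, 8, 9, 11, 12, 13, 15, 16, 17, 19, 20, 21, 23, 24, 25, 27, 28, 29, 31, 32, 33, 35, 36, 37, 39, 40, 41, 43}; there are 33 of them.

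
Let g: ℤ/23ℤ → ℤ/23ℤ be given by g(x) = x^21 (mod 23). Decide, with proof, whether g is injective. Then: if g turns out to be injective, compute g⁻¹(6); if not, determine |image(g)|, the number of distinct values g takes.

4

Since 23 is prime, the nonzero elements of ℤ/23ℤ form a cyclic group of order 22.
As gcd(21, 22) = 1, raising to the 21st power is a bijection on this group: if u^21 ≡ v^21 then (uv^{−1})^21 = 1, and the only element of order dividing gcd(21, 22) = 1 is 1, so u = v.
With g(0) = 0 this makes g injective on all of ℤ/23ℤ, hence bijective (finite equal-size domain and codomain). In particular g is injective.
Since g is injective, we find the preimage of 6. The inverse of x ↦ x^21 on (ℤ/23ℤ)^× is x ↦ x^21, because 21·21 = 441 = 20·22 + 1 ≡ 1 (mod 22) and x^{22} = 1 for x ≠ 0 (Fermat). So g⁻¹(6) = 6^21 mod 23.
Repeated squaring mod 23: 6^1 ≡ 6, 6^2 ≡ 6² = 36 ≡ 13, 6^4 ≡ 13² = 169 ≡ 8, 6^8 ≡ 8² = 64 ≡ 18, 6^16 ≡ 18² = 324 ≡ 2. Since 21 = 16 + 4 + 1, 6^21 ≡ 2·8·6: 2·8 = 16, then 16·6 = 96 ≡ 4. So 6^21 ≡ 4 (mod 23).
Hence g⁻¹(6) = 4.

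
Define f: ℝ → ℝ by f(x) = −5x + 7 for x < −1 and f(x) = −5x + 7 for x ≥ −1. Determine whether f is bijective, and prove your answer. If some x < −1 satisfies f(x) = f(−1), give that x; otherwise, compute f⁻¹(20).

-13/5

Both pieces are strictly decreasing (slopes −5 and −5), so each is injective on its own interval.
The left piece maps (−∞, −1) onto (12, ∞); the right piece maps [−1, ∞) onto (−∞, 12].
Since 12 = 12, the images partition ℝ: f is injective and surjective, hence bijective.
Because the two images are disjoint, no x < −1 has f(x) = f(−1), so we compute f⁻¹(20): 20 lies in (12, ∞), so solve −5x + 7 = 20: x = (20 − 7)/(−5) = −13/5.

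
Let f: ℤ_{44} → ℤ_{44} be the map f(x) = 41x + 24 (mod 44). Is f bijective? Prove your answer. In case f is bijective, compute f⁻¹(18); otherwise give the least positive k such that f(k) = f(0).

By definition, f is injective when f(a) = f(b) forces a = b.
Suppose f(a) = f(b) in ℤ_{44}. Then 41a + 24 ≡ 41b + 24 (mod 44), so 41(a − b) ≡ 0 (mod 44).
Since gcd(41, 44) = 1, 41 is invertible modulo 44, so a − b ≡ 0 (mod 44), i.e. a = b.
We now compute 41⁻¹ mod 44 explicitly. Euclid's algorithm: 44 = 1·41 + 3, 41 = 13·3 + 2, 3 = 1·2 + 1; back-substituting gives 1 = 29·41 − 27·44, so 41⁻¹ ≡ 29 (mod 44).
For any y ∈ ℤ_{44}, x = 29(y − 24) mod 44 satisfies f(x) = 41·29(y − 24) + 24 ≡ y (since 41·29 ≡ 1 mod 44). So every y has a preimage.
So f is bijective.
Since f is bijective, we compute f⁻¹(18): solve 41x + 24 ≡ 18 (mod 44), i.e. 41x ≡ 38 (mod 44).
Multiplying by 41⁻¹ = 29 gives x ≡ 29·38 = 1102 = 25·44 + 2 ≡ 2 (mod 44).
Check: f(2) = 41·2 + 24 = 106 = 2·44 + 18 ≡ 18 (mod 44).

2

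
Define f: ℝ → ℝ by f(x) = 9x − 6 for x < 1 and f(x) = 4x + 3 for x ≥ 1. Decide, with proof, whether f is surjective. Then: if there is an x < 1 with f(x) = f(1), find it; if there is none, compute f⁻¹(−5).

1/9

Both pieces are strictly increasing (slopes 9 and 4), so each is injective on its own interval.
The left piece maps (−∞, 1) onto (−∞, 3); the right piece maps [1, ∞) onto [7, ∞).
The union (−∞, 3) ∪ [7, ∞) omits the interval between 3 and 7; in particular 3 has no preimage. So f is not surjective.
Because the two images are disjoint, no x < 1 has f(x) = f(1), so we compute f⁻¹(−5): −5 lies in (−∞, 3), so solve 9x − 6 = −5: x = (−5 + 6)/9 = 1/9.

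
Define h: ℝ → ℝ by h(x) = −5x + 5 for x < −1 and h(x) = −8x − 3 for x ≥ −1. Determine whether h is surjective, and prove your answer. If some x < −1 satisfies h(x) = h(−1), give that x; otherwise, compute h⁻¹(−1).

Both pieces are strictly decreasing (slopes −5 and −8), so each is injective on its own interval.
The left piece maps (−∞, −1) onto (10, ∞); the right piece maps [−1, ∞) onto (−∞, 5].
The union (10, ∞) ∪ (−∞, 5] omits the interval between 10 and 5; in particular 10 has no preimage. So h is not surjective.
Because the two images are disjoint, no x < −1 has h(x) = h(−1), so we compute h⁻¹(−1): −1 lies in (−∞, 5], so solve −8x − 3 = −1: x = (−1 + 3)/(−8) = −1/4.

-1/4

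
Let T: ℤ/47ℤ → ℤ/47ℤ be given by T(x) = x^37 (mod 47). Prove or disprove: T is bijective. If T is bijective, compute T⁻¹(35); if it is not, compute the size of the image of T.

33

Since 47 is prime, the nonzero elements of ℤ/47ℤ form a cyclic group of order 46.
As gcd(37, 46) = 1, raising to the 37th power is a bijection on this group: if a^37 ≡ b^37 then (ab^{−1})^37 = 1, and the only element of order dividing gcd(37, 46) = 1 is 1, so a = b.
With T(0) = 0 this makes T injective on all of ℤ/47ℤ, hence bijective (finite equal-size domain and codomain). In particular T is bijective.
Since T is bijective, we find the preimage of 35. The inverse of x ↦ x^37 on (ℤ/47ℤ)^× is x ↦ x^5, because 37·5 = 185 = 4·46 + 1 ≡ 1 (mod 46) and x^{46} = 1 for x ≠ 0 (Fermat). So T⁻¹(35) = 35^5 mod 47.
Repeated squaring mod 47: 35^1 ≡ 35, 35^2 ≡ 35² = 1225 ≡ 3, 35^4 ≡ 3² = 9. Since 5 = 4 + 1, 35^5 ≡ 9·35: 9·35 = 315 ≡ 33. So 35^5 ≡ 33 (mod 47).
Hence T⁻¹(35) = 33.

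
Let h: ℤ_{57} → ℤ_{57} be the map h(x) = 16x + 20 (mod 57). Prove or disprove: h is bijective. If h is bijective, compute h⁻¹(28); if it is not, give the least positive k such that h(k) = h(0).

29

By definition, h is injective if h(u) = h(v) implies u = v.
Suppose h(u) = h(v) in ℤ_{57}. Then 16u + 20 ≡ 16v + 20 (mod 57), therefore 16(u − v) ≡ 0 (mod 57).
Since gcd(16, 57) = 1, 16 is invertible modulo 57, thus u − v ≡ 0 (mod 57), i.e. u = v.
We now compute 16⁻¹ mod 57 explicitly. Euclid's algorithm: 57 = 3·16 + 9, 16 = 1·9 + 7, 9 = 1·7 + 2, 7 = 3·2 + 1; back-substituting gives 1 = 25·16 − 7·57, so 16⁻¹ ≡ 25 (mod 57).
For any y ∈ ℤ_{57}, x = 25(y − 20) mod 57 satisfies h(x) = 16·25(y − 20) + 20 ≡ y (since 16·25 ≡ 1 mod 57). So every y has a preimage.
Thus h is bijective.
Since h is bijective, we find h⁻¹(28): we need 16x ≡ 28 − 20 ≡ 8 (mod 57). Using 16⁻¹ = 25: x ≡ 25·8 = 200 = 3·57 + 29, so x = 29.
Check: h(29) = 16·29 + 20 = 484 = 8·57 + 28 ≡ 28 (mod 57).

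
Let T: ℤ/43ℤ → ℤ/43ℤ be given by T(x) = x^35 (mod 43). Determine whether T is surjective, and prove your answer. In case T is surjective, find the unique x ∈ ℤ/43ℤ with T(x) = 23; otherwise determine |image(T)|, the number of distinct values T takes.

7

T(1) = 1^35 = 1.
T(4): Repeated squaring mod 43: 4^1 ≡ 4, 4^2 ≡ 4² = 16, 4^4 ≡ 16² = 256 ≡ 41, 4^8 ≡ 41² = 1681 ≡ 4, 4^16 ≡ 4² = 16, 4^32 ≡ 16² = 256 ≡ 41. Since 35 = 32 + 2 + 1, 4^35 ≡ 41·16·4: 41·16 = 656 ≡ 11, then 11·4 = 44 ≡ 1. So 4^35 ≡ 1 (mod 43).
So T(1) = T(4) = 1 while 1 ≠ 4, so T is not injective.
A non-injective map from the 43-element set ℤ/43ℤ to itself takes at most 42 distinct values, so it cannot be surjective. Hence T is not surjective.
Since T is not surjective, we determine |image(T)|. Computing x^35 mod 43 for each x (by repeated squaring, reducing mod 43 at every step), the values T(0), T(1), …, T(42) are: 0, 1, 42, 7, 1, 7, 36, 37, 42, 6, 36, 1, 7, 6, 6, 6, 1, 6, 37, 7, 7, 1, 42, 36, 36, 6, 37, 42, 37, 37, 37, 36, 42, 7, 37, 1, 6, 7, 36, 42, 36, 1, 42.
The distinct values are {0, 1, 6, 7, 36, 37, 42}; there are 7 of them.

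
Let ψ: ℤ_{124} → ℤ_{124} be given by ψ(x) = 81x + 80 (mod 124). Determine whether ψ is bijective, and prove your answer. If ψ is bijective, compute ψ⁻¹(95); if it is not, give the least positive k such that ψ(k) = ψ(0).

115

If ψ(a) = ψ(b), then 81a ≡ 81b (mod 124). Because gcd(81, 124) = 1, we may cancel 81 to get a ≡ b (mod 124).
We now compute 81⁻¹ mod 124 explicitly. Euclid's algorithm: 124 = 1·81 + 43, 81 = 1·43 + 38, 43 = 1·38 + 5, 38 = 7·5 + 3, 5 = 1·3 + 2, 3 = 1·2 + 1; back-substituting gives 1 = 49·81 − 32·124, so 81⁻¹ ≡ 49 (mod 124).
Then y ↦ 49(y − 80) is a two-sided inverse to ψ, so every y ∈ ℤ_{124} has a preimage.
Thus ψ is bijective.
Since ψ is bijective, we compute ψ⁻¹(95): solve 81x + 80 ≡ 95 (mod 124), i.e. 81x ≡ 15 (mod 124).
Multiplying by 81⁻¹ = 49 gives x ≡ 49·15 = 735 = 5·124 + 115 ≡ 115 (mod 124).
Check: ψ(115) = 81·115 + 80 = 9395 = 75·124 + 95 ≡ 95 (mod 124).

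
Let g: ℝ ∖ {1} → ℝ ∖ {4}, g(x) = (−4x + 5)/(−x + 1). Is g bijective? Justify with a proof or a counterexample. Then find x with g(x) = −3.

Suppose g(x_1) = g(x_2). Cross-multiplying: (−4x_1 + 5)(−x_2 + 1) = (−4x_2 + 5)(−x_1 + 1).
Expanding both sides and cancelling the symmetric terms leaves 1·(x_1 − x_2) = 0. Since 1 ≠ 0, x_1 = x_2. Hence g is injective.
For any y ≠ 4, solving y(−x + 1) = −4x + 5 for x gives a well-defined x ≠ 1. So g is surjective.
Hence g is bijective.
Solving g(x) = −3: cross-multiplying gives −4x + 5 = −3(−x + 1), which rearranges to −7x = −8, so x = 8/7.

8/7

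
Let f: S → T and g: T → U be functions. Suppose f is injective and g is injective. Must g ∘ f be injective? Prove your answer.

injective

Suppose (g ∘ f)(u) = (g ∘ f)(v), i.e. g(f(u)) = g(f(v)).
Since g is injective, f(u) = f(v). Since f is injective, u = v. Therefore g ∘ f is injective.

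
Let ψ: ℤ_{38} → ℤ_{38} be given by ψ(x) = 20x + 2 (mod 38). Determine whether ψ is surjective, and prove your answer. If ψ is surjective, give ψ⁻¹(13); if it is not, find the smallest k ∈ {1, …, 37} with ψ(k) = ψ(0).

Since gcd(20, 38) = 2, we have 20x ≡ 0 (mod 2) for all x, so ψ(x) ≡ 0 (mod 2).
But 1 ≢ 0 (mod 2), so 1 ∈ ℤ_{38} has no preimage. Thus ψ is not surjective.
Since ψ is not surjective, we find the least positive k with ψ(k) = ψ(0): this means 20k ≡ 0 (mod 38), i.e. 38 ∣ 20k. Since gcd(20, 38) = 2, dividing through by 2 this holds exactly when 19 ∣ 10k, and as gcd(10, 19) = 1, exactly when 19 ∣ k.
The smallest positive such k is 19.

19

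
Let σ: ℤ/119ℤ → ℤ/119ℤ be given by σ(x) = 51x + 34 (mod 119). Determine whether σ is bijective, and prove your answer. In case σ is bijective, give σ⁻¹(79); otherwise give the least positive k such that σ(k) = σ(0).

Recall: σ is injective if σ(a) = σ(b) implies a = b.
We have gcd(51, 119) = 17 > 1. Taking a = 0 and b = 7: σ(0) = 34 and σ(7) = 51·7 + 34 = 391 ≡ 34 (mod 119).
So σ(0) = σ(7) while 0 ≠ 7, thus σ is not injective, hence not bijective.
Since σ is not bijective, we find the least positive k with σ(k) = σ(0): this means 51k ≡ 0 (mod 119), i.e. 119 ∣ 51k. Since gcd(51, 119) = 17, dividing through by 17 this holds exactly when 7 ∣ 3k, and as gcd(3, 7) = 1, exactly when 7 ∣ k.
The smallest positive such k is 7.

7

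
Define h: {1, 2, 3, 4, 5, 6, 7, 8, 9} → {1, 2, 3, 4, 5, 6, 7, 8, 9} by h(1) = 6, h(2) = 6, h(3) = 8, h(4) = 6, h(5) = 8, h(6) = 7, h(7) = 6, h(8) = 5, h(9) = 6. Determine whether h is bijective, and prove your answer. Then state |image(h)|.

4

h(1) = 6 = h(2) with 1 ≠ 2, so h is not injective, hence not bijective.
The image of h is {5, 6, 7, 8}, which has 4 elements.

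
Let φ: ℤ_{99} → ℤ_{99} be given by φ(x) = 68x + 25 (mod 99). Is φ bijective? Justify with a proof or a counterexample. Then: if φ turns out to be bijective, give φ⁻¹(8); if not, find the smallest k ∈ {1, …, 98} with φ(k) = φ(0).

Suppose φ(s) = φ(t) in ℤ_{99}. Then 68s + 25 ≡ 68t + 25 (mod 99), so 68(s − t) ≡ 0 (mod 99).
Since gcd(68, 99) = 1, 68 is invertible modulo 99, hence s − t ≡ 0 (mod 99), i.e. s = t.
We now compute 68⁻¹ mod 99 explicitly. Euclid's algorithm: 99 = 1·68 + 31, 68 = 2·31 + 6, 31 = 5·6 + 1; back-substituting gives 1 = 83·68 − 57·99, so 68⁻¹ ≡ 83 (mod 99).
For any y ∈ ℤ_{99}, x = 83(y − 25) mod 99 satisfies φ(x) = 68·83(y − 25) + 25 ≡ y (since 68·83 ≡ 1 mod 99). So every y has a preimage.
Therefore φ is bijective.
Since φ is bijective, we compute φ⁻¹(8): solve 68x + 25 ≡ 8 (mod 99), i.e. 68x ≡ 82 (mod 99).
Multiplying by 68⁻¹ = 83 gives x ≡ 83·82 = 6806 = 68·99 + 74 ≡ 74 (mod 99).
Check: φ(74) = 68·74 + 25 = 5057 = 51·99 + 8 ≡ 8 (mod 99).

74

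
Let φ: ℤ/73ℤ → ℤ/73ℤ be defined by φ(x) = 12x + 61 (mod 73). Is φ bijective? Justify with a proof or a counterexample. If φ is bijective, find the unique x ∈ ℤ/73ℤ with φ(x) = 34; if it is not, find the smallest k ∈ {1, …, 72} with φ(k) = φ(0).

16

Suppose φ(u) = φ(v) in ℤ/73ℤ. Then 12u + 61 ≡ 12v + 61 (mod 73), thus 12(u − v) ≡ 0 (mod 73).
Since gcd(12, 73) = 1, 12 is invertible modulo 73, hence u − v ≡ 0 (mod 73), i.e. u = v.
We now compute 12⁻¹ mod 73 explicitly. Euclid's algorithm: 73 = 6·12 + 1; back-substituting gives 1 = 67·12 − 11·73, so 12⁻¹ ≡ 67 (mod 73).
Then y ↦ 67(y − 61) is a two-sided inverse to φ, so every y ∈ ℤ/73ℤ has a preimage.
So φ is bijective.
Since φ is bijective, we find φ⁻¹(34): we need 12x ≡ 34 − 61 ≡ 46 (mod 73). Using 12⁻¹ = 67: x ≡ 67·46 = 3082 = 42·73 + 16, so x = 16.
Check: φ(16) = 12·16 + 61 = 253 = 3·73 + 34 ≡ 34 (mod 73).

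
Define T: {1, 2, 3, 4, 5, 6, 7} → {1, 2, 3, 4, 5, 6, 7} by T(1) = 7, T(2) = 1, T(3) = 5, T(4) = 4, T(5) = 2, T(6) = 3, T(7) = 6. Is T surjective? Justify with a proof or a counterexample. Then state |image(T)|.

Every element of the codomain has a preimage: 1 = T(2), 2 = T(5), 3 = T(6), 4 = T(4), 5 = T(3), 6 = T(7), 7 = T(1).
Therefore T is surjective.
The image of T is {1, 2, 3, 4, 5, 6, 7}, which has 7 elements.

7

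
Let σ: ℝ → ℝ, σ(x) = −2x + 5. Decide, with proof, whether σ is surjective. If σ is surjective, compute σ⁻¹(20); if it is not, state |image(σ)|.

-15/2

For any y ∈ ℝ, x = (y − 5)/(−2) satisfies σ(x) = y.
So σ is surjective.
Since σ is surjective, we compute σ⁻¹(20) = (20 − 5)/(−2) = −15/2.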